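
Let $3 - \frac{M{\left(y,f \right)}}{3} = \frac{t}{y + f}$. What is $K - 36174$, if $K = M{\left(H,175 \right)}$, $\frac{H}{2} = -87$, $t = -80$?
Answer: $-35925$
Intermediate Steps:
$H = -174$ ($H = 2 \left(-87\right) = -174$)
$M{\left(y,f \right)} = 9 + \frac{240}{f + y}$ ($M{\left(y,f \right)} = 9 - 3 \left(- \frac{80}{y + f}\right) = 9 - 3 \left(- \frac{80}{f + y}\right) = 9 + \frac{240}{f + y}$)
$K = 249$ ($K = \frac{3 \left(80 + 3 \cdot 175 + 3 \left(-174\right)\right)}{175 - 174} = \frac{3 \left(80 + 525 - 522\right)}{1} = 3 \cdot 1 \cdot 83 = 249$)
$K - 36174 = 249 - 36174 = -35925$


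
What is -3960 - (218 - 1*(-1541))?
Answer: -5719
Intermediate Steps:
-3960 - (218 - 1*(-1541)) = -3960 - (218 + 1541) = -3960 - 1*1759 = -3960 - 1759 = -5719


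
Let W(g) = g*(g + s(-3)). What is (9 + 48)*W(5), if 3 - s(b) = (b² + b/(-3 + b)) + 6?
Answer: -4275/2 ≈ -2137.5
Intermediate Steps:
s(b) = -3 - b² - b/(-3 + b) (s(b) = 3 - ((b² + b/(-3 + b)) + 6) = 3 - (6 + b² + b/(-3 + b)) = 3 + (-6 - b² - b/(-3 + b)) = -3 - b² - b/(-3 + b))
W(g) = g*(-25/2 + g) (W(g) = g*(g + (9 - 1*(-3)³ - 4*(-3) + 3*(-3)²)/(-3 - 3)) = g*(g + (9 - 1*(-27) + 12 + 3*9)/(-6)) = g*(g - (9 + 27 + 12 + 27)/6) = g*(g - ⅙*75) = g*(g - 25/2) = g*(-25/2 + g))
(9 + 48)*W(5) = (9 + 48)*((½)*5*(-25 + 2*5)) = 57*((½)*5*(-25 + 10)) = 57*((½)*5*(-15)) = 57*(-75/2) = -4275/2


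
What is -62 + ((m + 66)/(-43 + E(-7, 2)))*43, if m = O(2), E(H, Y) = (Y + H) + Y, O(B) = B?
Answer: -2888/23 ≈ -125.57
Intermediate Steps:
E(H, Y) = H + 2*Y (E(H, Y) = (H + Y) + Y = H + 2*Y)
m = 2
-62 + ((m + 66)/(-43 + E(-7, 2)))*43 = -62 + ((2 + 66)/(-43 + (-7 + 2*2)))*43 = -62 + (68/(-43 + (-7 + 4)))*43 = -62 + (68/(-43 - 3))*43 = -62 + (68/(-46))*43 = -62 + (68*(-1/46))*43 = -62 - 34/23*43 = -62 - 1462/23 = -2888/23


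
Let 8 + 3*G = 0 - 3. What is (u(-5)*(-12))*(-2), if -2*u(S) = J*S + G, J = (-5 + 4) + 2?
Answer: 104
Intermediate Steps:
G = -11/3 (G = -8/3 + (0 - 3)/3 = -8/3 + (⅓)*(-3) = -8/3 - 1 = -11/3 ≈ -3.6667)
J = 1 (J = -1 + 2 = 1)
u(S) = 11/6 - S/2 (u(S) = -(1*S - 11/3)/2 = -(S - 11/3)/2 = -(-11/3 + S)/2 = 11/6 - S/2)
(u(-5)*(-12))*(-2) = ((11/6 - ½*(-5))*(-12))*(-2) = ((11/6 + 5/2)*(-12))*(-2) = ((13/3)*(-12))*(-2) = -52*(-2) = 104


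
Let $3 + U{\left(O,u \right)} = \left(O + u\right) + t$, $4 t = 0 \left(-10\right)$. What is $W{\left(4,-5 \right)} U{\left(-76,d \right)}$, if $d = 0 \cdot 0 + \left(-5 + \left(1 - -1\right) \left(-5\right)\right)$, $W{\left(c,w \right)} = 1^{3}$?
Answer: $-94$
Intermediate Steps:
$W{\left(c,w \right)} = 1$
$d = -15$ ($d = 0 + \left(-5 + \left(1 + 1\right) \left(-5\right)\right) = 0 + \left(-5 + 2 \left(-5\right)\right) = 0 - 15 = -15$)
$t = 0$ ($t = \frac{0 \left(-10\right)}{4} = \frac{1}{4} \cdot 0 = 0$)
$U{\left(O,u \right)} = -3 + O + u$ ($U{\left(O,u \right)} = -3 + \left(\left(O + u\right) + 0\right) = -3 + \left(O + u\right) = -3 + O + u$)
$W{\left(4,-5 \right)} U{\left(-76,d \right)} = 1 \left(-3 - 76 - 15\right) = 1 \left(-94\right) = -94$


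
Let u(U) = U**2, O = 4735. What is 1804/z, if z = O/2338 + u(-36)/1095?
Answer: 1539479480/2738291 ≈ 562.20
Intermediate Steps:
z = 2738291/853370 (z = 4735/2338 + (-36)**2/1095 = 4735*(1/2338) + 1296*(1/1095) = 4735/2338 + 432/365 = 2738291/853370 ≈ 3.2088)
1804/z = 1804/(2738291/853370) = 1804*(853370/2738291) = 1539479480/2738291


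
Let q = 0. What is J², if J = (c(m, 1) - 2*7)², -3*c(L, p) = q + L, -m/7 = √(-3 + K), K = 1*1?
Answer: 2084068/81 - 653072*I*√2/27 ≈ 25729.0 - 34207.0*I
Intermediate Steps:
K = 1
m = -7*I*√2 (m = -7*√(-3 + 1) = -7*I*√2 ≈ -9.8995*I)
c(L, p) = -L/3 (c(L, p) = -(0 + L)/3 = -L/3)
J = (-14 + 7*I*√2/3)² (J = (-(-7)*I*√2/3 - 2*7)² = (7*I*√2/3 - 14)² = (-14 + 7*I*√2/3)² ≈ 185.11 - 92.395*I)
J² = (1666/9 - 196*I*√2/3)²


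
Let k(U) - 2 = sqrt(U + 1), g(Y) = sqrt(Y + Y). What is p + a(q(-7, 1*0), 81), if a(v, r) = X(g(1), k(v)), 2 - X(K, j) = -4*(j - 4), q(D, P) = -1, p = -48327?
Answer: -48333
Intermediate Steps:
g(Y) = sqrt(2)*sqrt(Y) (g(Y) = sqrt(2*Y) = sqrt(2)*sqrt(Y))
k(U) = 2 + sqrt(1 + U) (k(U) = 2 + sqrt(U + 1) = 2 + sqrt(1 + U))
X(K, j) = -14 + 4*j (X(K, j) = 2 - (-4)*(j - 4) = 2 - (-4)*(-4 + j) = 2 - (16 - 4*j) = 2 + (-16 + 4*j) = -14 + 4*j)
a(v, r) = -6 + 4*sqrt(1 + v) (a(v, r) = -14 + 4*(2 + sqrt(1 + v)) = -14 + (8 + 4*sqrt(1 + v)) = -6 + 4*sqrt(1 + v))
p + a(q(-7, 1*0), 81) = -48327 + (-6 + 4*sqrt(1 - 1)) = -48327 + (-6 + 4*sqrt(0)) = -48327 + (-6 + 4*0) = -48327 + (-6 + 0) = -48327 - 6 = -48333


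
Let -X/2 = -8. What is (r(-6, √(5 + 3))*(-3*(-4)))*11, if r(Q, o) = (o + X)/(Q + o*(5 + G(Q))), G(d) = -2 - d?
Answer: 616/17 + 1100*√2/17 ≈ 127.74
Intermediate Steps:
X = 16 (X = -2*(-8) = 16)
r(Q, o) = (16 + o)/(Q + o*(3 - Q)) (r(Q, o) = (o + 16)/(Q + o*(5 + (-2 - Q))) = (16 + o)/(Q + o*(3 - Q)))
(r(-6, √(5 + 3))*(-3*(-4)))*11 = (((16 + √(5 + 3))/(-6 + 5*√(5 + 3) - √(5 + 3)*(2 - 6)))*(-3*(-4)))*11 = (((16 + √8)/(-6 + 5*√8 - 1*√8*(-4)))*12)*11 = (((16 + 2*√2)/(-6 + 5*(2*√2) - 1*2*√2*(-4)))*12)*11 = (((16 + 2*√2)/(-6 + 10*√2 + 8*√2))*12)*11 = (((16 + 2*√2)/(-6 + 18*√2))*12)*11 = (12*(16 + 2*√2)/(-6 + 18*√2))*11 = 132*(16 + 2*√2)/(-6 + 18*√2)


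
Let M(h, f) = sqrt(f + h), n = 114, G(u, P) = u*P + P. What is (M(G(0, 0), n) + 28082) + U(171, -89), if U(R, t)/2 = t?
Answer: 27904 + sqrt(114) ≈ 27915.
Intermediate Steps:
G(u, P) = P + P*u (G(u, P) = P*u + P = P + P*u)
U(R, t) = 2*t
(M(G(0, 0), n) + 28082) + U(171, -89) = (sqrt(114 + 0*(1 + 0)) + 28082) + 2*(-89) = (sqrt(114 + 0*1) + 28082) - 178 = (sqrt(114 + 0) + 28082) - 178 = (sqrt(114) + 28082) - 178 = (28082 + sqrt(114)) - 178 = 27904 + sqrt(114)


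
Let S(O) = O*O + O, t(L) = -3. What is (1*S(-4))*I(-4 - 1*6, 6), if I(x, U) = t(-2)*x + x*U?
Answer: -360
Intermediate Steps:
I(x, U) = -3*x + U*x (I(x, U) = -3*x + x*U = -3*x + U*x)
S(O) = O + O**2 (S(O) = O**2 + O = O + O**2)
(1*S(-4))*I(-4 - 1*6, 6) = (1*(-4*(1 - 4)))*((-4 - 1*6)*(-3 + 6)) = (1*(-4*(-3)))*((-4 - 6)*3) = (1*12)*(-10*3) = 12*(-30) = -360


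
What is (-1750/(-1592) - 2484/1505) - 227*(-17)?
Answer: 4622344431/1197980 ≈ 3858.4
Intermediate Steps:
(-1750/(-1592) - 2484/1505) - 227*(-17) = (-1750*(-1/1592) - 2484*1/1505) + 3859 = (875/796 - 2484/1505) + 3859 = -660389/1197980 + 3859 = 4622344431/1197980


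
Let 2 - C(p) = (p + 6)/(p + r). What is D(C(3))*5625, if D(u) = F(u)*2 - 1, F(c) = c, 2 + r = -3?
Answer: 67500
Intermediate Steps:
r = -5 (r = -2 - 3 = -5)
C(p) = 2 - (6 + p)/(-5 + p) (C(p) = 2 - (p + 6)/(p - 5) = 2 - (6 + p)/(-5 + p))
D(u) = -1 + 2*u (D(u) = u*2 - 1 = 2*u - 1 = -1 + 2*u)
D(C(3))*5625 = (-1 + 2*((-16 + 3)/(-5 + 3)))*5625 = (-1 + 2*(-13/(-2)))*5625 = (-1 + 2*(-1/2*(-13)))*5625 = (-1 + 2*(13/2))*5625 = (-1 + 13)*5625 = 12*5625 = 67500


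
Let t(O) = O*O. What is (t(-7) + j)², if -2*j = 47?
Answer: 2601/4 ≈ 650.25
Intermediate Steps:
j = -47/2 (j = -½*47 = -47/2 ≈ -23.500)
t(O) = O²
(t(-7) + j)² = ((-7)² - 47/2)² = (49 - 47/2)² = (51/2)² = 2601/4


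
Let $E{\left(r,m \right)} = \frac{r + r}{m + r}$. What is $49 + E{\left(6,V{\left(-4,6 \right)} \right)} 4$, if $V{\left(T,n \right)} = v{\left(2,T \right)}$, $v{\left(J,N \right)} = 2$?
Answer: $55$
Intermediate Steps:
$V{\left(T,n \right)} = 2$
$E{\left(r,m \right)} = \frac{2 r}{m + r}$
$49 + E{\left(6,V{\left(-4,6 \right)} \right)} 4 = 49 + 2 \cdot 6 \frac{1}{2 + 6} \cdot 4 = 49 + 2 \cdot 6 \cdot \frac{1}{8} \cdot 4 = 49 + \frac{3}{2} \cdot 4 = 49 + 6 = 55$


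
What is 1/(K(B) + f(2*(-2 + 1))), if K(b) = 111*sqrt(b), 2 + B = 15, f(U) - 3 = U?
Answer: -1/160172 + 111*sqrt(13)/160172 ≈ 0.0024924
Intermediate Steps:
f(U) = 3 + U
B = 13 (B = -2 + 15 = 13)
1/(K(B) + f(2*(-2 + 1))) = 1/(111*sqrt(13) + (3 + 2*(-2 + 1))) = 1/(111*sqrt(13) + (3 + 2*(-1))) = 1/(111*sqrt(13) + (3 - 2)) = 1/(111*sqrt(13) + 1) = 1/(1 + 111*sqrt(13))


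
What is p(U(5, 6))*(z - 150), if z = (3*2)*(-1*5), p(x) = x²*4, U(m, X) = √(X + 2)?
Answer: -5760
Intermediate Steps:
U(m, X) = √(2 + X)
p(x) = 4*x²
z = -30 (z = 6*(-5) = -30)
p(U(5, 6))*(z - 150) = (4*(√(2 + 6))²)*(-30 - 150) = (4*(√8)²)*(-180) = (4*(2*√2)²)*(-180) = (4*8)*(-180) = 32*(-180) = -5760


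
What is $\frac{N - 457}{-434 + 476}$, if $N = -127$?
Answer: $- \frac{292}{21} \approx -13.905$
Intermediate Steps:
$\frac{N - 457}{-434 + 476} = \frac{-127 - 457}{-434 + 476} = - \frac{584}{42} = \left(-584\right) \frac{1}{42} = - \frac{292}{21}$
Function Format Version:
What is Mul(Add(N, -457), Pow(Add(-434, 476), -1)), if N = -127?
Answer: Rational(-292, 21) ≈ -13.905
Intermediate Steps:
Mul(Add(N, -457), Pow(Add(-434, 476), -1)) = Mul(Add(-127, -457), Pow(Add(-434, 476), -1)) = Mul(-584, Pow(42, -1)) = Mul(-584, Rational(1, 42)) = Rational(-292, 21)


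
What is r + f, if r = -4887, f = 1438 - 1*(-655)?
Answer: -2794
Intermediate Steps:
f = 2093 (f = 1438 + 655 = 2093)
r + f = -4887 + 2093 = -2794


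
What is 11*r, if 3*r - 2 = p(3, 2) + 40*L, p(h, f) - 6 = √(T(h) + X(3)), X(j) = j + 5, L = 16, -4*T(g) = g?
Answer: 2376 + 11*√29/6 ≈ 2385.9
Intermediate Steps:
T(g) = -g/4
X(j) = 5 + j
p(h, f) = 6 + √(8 - h/4) (p(h, f) = 6 + √(-h/4 + (5 + 3)) = 6 + √(-h/4 + 8) = 6 + √(8 - h/4))
r = 216 + √29/6 (r = ⅔ + ((6 + √(32 - 1*3)/2) + 40*16)/3 = ⅔ + ((6 + √(32 - 3)/2) + 640)/3 = ⅔ + ((6 + √29/2) + 640)/3 = ⅔ + (646 + √29/2)/3 = ⅔ + (646/3 + √29/6) = 216 + √29/6 ≈ 216.90)
11*r = 11*(216 + √29/6) = 2376 + 11*√29/6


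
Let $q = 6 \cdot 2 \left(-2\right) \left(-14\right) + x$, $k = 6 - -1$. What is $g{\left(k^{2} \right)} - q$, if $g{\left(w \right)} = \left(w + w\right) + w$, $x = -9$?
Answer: $-180$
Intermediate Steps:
$k = 7$ ($k = 6 + 1 = 7$)
$g{\left(w \right)} = 3 w$ ($g{\left(w \right)} = 2 w + w = 3 w$)
$q = 327$ ($q = 6 \cdot 2 \left(-2\right) \left(-14\right) - 9 = 12 \left(-2\right) \left(-14\right) - 9 = \left(-24\right) \left(-14\right) - 9 = 336 - 9 = 327$)
$g{\left(k^{2} \right)} - q = 3 \cdot 7^{2} - 327 = 3 \cdot 49 - 327 = 147 - 327 = -180$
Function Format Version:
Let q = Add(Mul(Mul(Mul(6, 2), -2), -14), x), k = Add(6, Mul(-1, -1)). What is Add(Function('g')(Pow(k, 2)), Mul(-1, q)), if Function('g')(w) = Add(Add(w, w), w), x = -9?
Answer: -180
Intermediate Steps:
k = 7 (k = Add(6, 1) = 7)
Function('g')(w) = Mul(3, w) (Function('g')(w) = Add(Mul(2, w), w) = Mul(3, w))
q = 327 (q = Add(Mul(Mul(Mul(6, 2), -2), -14), -9) = Add(Mul(Mul(12, -2), -14), -9) = Add(Mul(-24, -14), -9) = Add(336, -9) = 327)
Add(Function('g')(Pow(k, 2)), Mul(-1, q)) = Add(Mul(3, Pow(7, 2)), Mul(-1, 327)) = Add(Mul(3, 49), -327) = Add(147, -327) = -180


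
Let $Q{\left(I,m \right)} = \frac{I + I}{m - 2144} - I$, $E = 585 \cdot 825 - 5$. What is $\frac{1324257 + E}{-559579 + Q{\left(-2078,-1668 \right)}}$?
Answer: $- \frac{1721953781}{531297414} \approx -3.241$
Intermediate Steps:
$E = 482620$ ($E = 482625 - 5 = 482620$)
$Q{\left(I,m \right)} = - I + \frac{2 I}{-2144 + m}$ ($Q{\left(I,m \right)} = \frac{2 I}{-2144 + m} - I = - I + \frac{2 I}{-2144 + m}$)
$\frac{1324257 + E}{-559579 + Q{\left(-2078,-1668 \right)}} = \frac{1324257 + 482620}{-559579 - \frac{2078 \left(2146 - -1668\right)}{-2144 - 1668}} = \frac{1806877}{-559579 - \frac{2078 \left(2146 + 1668\right)}{-3812}} = \frac{1806877}{-559579 - \left(- \frac{1039}{1906}\right) 3814} = \frac{1806877}{-559579 + \frac{1981373}{953}} = \frac{1806877}{- \frac{531297414}{953}} = 1806877 \left(- \frac{953}{531297414}\right) = - \frac{1721953781}{531297414}$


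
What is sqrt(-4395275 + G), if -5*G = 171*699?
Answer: 4*I*sqrt(6904970)/5 ≈ 2102.2*I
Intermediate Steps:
G = -119529/5 (G = -171*699/5 = -1/5*119529 = -119529/5 ≈ -23906.)
sqrt(-4395275 + G) = sqrt(-4395275 - 119529/5) = sqrt(-22095904/5) = 4*I*sqrt(6904970)/5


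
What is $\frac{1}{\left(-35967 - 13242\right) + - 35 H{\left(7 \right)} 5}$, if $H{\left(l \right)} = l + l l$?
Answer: $- \frac{1}{59009} \approx -1.6947 \cdot 10^{-5}$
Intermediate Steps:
$H{\left(l \right)} = l + l^{2}$
$\frac{1}{\left(-35967 - 13242\right) + - 35 H{\left(7 \right)} 5} = \frac{1}{\left(-35967 - 13242\right) + - 35 \cdot 7 \left(1 + 7\right) 5} = \frac{1}{\left(-35967 - 13242\right) + - 35 \cdot 7 \cdot 8 \cdot 5} = \frac{1}{-49209 + \left(-35\right) 56 \cdot 5} = \frac{1}{-49209 - 9800} = \frac{1}{-59009} = - \frac{1}{59009}$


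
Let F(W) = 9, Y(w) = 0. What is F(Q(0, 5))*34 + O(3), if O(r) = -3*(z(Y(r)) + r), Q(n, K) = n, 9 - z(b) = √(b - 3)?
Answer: 270 + 3*I*√3 ≈ 270.0 + 5.1962*I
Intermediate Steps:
z(b) = 9 - √(-3 + b) (z(b) = 9 - √(b - 3) = 9 - √(-3 + b))
O(r) = -27 - 3*r + 3*I*√3 (O(r) = -3*((9 - √(-3 + 0)) + r) = -3*((9 - √(-3)) + r) = -3*((9 - I*√3) + r) = -3*(9 + r - I*√3) = -27 - 3*r + 3*I*√3)
F(Q(0, 5))*34 + O(3) = 9*34 + (-27 - 3*3 + 3*I*√3) = 306 + (-27 - 9 + 3*I*√3) = 306 + (-36 + 3*I*√3) = 270 + 3*I*√3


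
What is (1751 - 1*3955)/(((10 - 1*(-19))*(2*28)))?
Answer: -19/14 ≈ -1.3571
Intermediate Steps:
(1751 - 1*3955)/(((10 - 1*(-19))*(2*28))) = (1751 - 3955)/(((10 + 19)*56)) = -2204/(29*56) = -2204/1624 = -2204*1/1624 = -19/14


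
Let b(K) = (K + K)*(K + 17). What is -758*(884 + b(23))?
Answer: -2064792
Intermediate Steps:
b(K) = 2*K*(17 + K) (b(K) = (2*K)*(17 + K) = 2*K*(17 + K))
-758*(884 + b(23)) = -758*(884 + 2*23*(17 + 23)) = -758*(884 + 2*23*40) = -758*(884 + 1840) = -758*2724 = -2064792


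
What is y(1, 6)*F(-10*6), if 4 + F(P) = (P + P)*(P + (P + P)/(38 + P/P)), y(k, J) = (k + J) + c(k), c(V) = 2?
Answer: 885132/13 ≈ 68087.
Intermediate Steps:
y(k, J) = 2 + J + k (y(k, J) = (k + J) + 2 = (J + k) + 2 = 2 + J + k)
F(P) = -4 + 82*P**2/39 (F(P) = -4 + (P + P)*(P + (P + P)/(38 + P/P)) = -4 + (2*P)*(P + (2*P)/(38 + 1)) = -4 + (2*P)*(P + (2*P)/39) = -4 + (2*P)*(P + (2*P)*(1/39)) = -4 + (2*P)*(P + 2*P/39) = -4 + (2*P)*(41*P/39) = -4 + 82*P**2/39)
y(1, 6)*F(-10*6) = (2 + 6 + 1)*(-4 + 82*(-10*6)**2/39) = 9*(-4 + (82/39)*(-60)**2) = 9*(-4 + (82/39)*3600) = 9*(-4 + 98400/13) = 9*(98348/13) = 885132/13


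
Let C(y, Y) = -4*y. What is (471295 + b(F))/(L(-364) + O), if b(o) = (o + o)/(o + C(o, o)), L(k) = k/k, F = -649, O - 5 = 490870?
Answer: 1413883/1472628 ≈ 0.96011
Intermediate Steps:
O = 490875 (O = 5 + 490870 = 490875)
L(k) = 1
b(o) = -⅔ (b(o) = (o + o)/(o - 4*o) = (2*o)/((-3*o)) = (2*o)*(-1/(3*o)) = -⅔)
(471295 + b(F))/(L(-364) + O) = (471295 - ⅔)/(1 + 490875) = (1413883/3)/490876 = (1413883/3)*(1/490876) = 1413883/1472628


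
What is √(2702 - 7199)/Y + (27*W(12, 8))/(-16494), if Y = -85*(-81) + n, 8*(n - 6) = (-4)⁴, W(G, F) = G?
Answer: -54/2749 + I*√4497/6923 ≈ -0.019644 + 0.0096865*I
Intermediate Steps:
n = 38 (n = 6 + (⅛)*(-4)⁴ = 6 + (⅛)*256 = 6 + 32 = 38)
Y = 6923 (Y = -85*(-81) + 38 = 6885 + 38 = 6923)
√(2702 - 7199)/Y + (27*W(12, 8))/(-16494) = √(2702 - 7199)/6923 + (27*12)/(-16494) = √(-4497)*(1/6923) + 324*(-1/16494) = (I*√4497)*(1/6923) - 54/2749 = I*√4497/6923 - 54/2749 = -54/2749 + I*√4497/6923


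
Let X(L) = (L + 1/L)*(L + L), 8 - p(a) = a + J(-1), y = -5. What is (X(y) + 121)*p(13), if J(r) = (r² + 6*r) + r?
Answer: 173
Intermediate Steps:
J(r) = r² + 7*r
p(a) = 14 - a (p(a) = 8 - (a - (7 - 1)) = 8 - (a - 1*6) = 8 - (a - 6) = 8 - (-6 + a) = 8 + (6 - a) = 14 - a)
X(L) = 2*L*(L + 1/L) (X(L) = (L + 1/L)*(2*L) = 2*L*(L + 1/L))
(X(y) + 121)*p(13) = ((2 + 2*(-5)²) + 121)*(14 - 1*13) = ((2 + 2*25) + 121)*(14 - 13) = ((2 + 50) + 121)*1 = (52 + 121)*1 = 173*1 = 173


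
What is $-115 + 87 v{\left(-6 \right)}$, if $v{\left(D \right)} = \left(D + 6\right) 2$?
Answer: $-115$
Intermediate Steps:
$v{\left(D \right)} = 12 + 2 D$ ($v{\left(D \right)} = \left(6 + D\right) 2 = 12 + 2 D$)
$-115 + 87 v{\left(-6 \right)} = -115 + 87 \left(12 + 2 \left(-6\right)\right) = -115 + 87 \left(12 - 12\right) = -115 + 87 \cdot 0 = -115 + 0 = -115$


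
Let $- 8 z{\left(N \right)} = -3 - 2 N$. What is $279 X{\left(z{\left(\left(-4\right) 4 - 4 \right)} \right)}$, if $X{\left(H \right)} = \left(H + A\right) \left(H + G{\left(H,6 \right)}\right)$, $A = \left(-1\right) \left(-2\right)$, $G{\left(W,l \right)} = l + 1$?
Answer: $- \frac{111321}{64} \approx -1739.4$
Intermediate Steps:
$G{\left(W,l \right)} = 1 + l$
$z{\left(N \right)} = \frac{3}{8} + \frac{N}{4}$ ($z{\left(N \right)} = - \frac{-3 - 2 N}{8} = \frac{3}{8} + \frac{N}{4}$)
$A = 2$
$X{\left(H \right)} = \left(2 + H\right) \left(7 + H\right)$ ($X{\left(H \right)} = \left(H + 2\right) \left(H + \left(1 + 6\right)\right) = \left(2 + H\right) \left(H + 7\right) = \left(2 + H\right) \left(7 + H\right)$)
$279 X{\left(z{\left(\left(-4\right) 4 - 4 \right)} \right)} = 279 \left(14 + \left(\frac{3}{8} + \frac{\left(-4\right) 4 - 4}{4}\right)^{2} + 9 \left(\frac{3}{8} + \frac{\left(-4\right) 4 - 4}{4}\right)\right) = 279 \left(14 + \left(\frac{3}{8} + \frac{-16 - 4}{4}\right)^{2} + 9 \left(\frac{3}{8} + \frac{-16 - 4}{4}\right)\right) = 279 \left(14 + \left(\frac{3}{8} + \frac{1}{4} \left(-20\right)\right)^{2} + 9 \left(\frac{3}{8} + \frac{1}{4} \left(-20\right)\right)\right) = 279 \left(14 + \left(\frac{3}{8} - 5\right)^{2} + 9 \left(\frac{3}{8} - 5\right)\right) = 279 \left(14 + \left(- \frac{37}{8}\right)^{2} + 9 \left(- \frac{37}{8}\right)\right) = 279 \left(14 + \frac{1369}{64} - \frac{333}{8}\right) = 279 \left(- \frac{399}{64}\right) = - \frac{111321}{64}$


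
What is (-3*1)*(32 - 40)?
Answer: 24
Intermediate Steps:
(-3*1)*(32 - 40) = -3*(-8) = 24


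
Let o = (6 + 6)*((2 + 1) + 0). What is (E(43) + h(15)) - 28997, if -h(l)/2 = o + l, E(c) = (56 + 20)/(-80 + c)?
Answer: -1076739/37 ≈ -29101.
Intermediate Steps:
o = 36 (o = 12*(3 + 0) = 12*3 = 36)
E(c) = 76/(-80 + c)
h(l) = -72 - 2*l (h(l) = -2*(36 + l) = -72 - 2*l)
(E(43) + h(15)) - 28997 = (76/(-80 + 43) + (-72 - 2*15)) - 28997 = (76/(-37) + (-72 - 30)) - 28997 = (76*(-1/37) - 102) - 28997 = (-76/37 - 102) - 28997 = -3850/37 - 28997 = -1076739/37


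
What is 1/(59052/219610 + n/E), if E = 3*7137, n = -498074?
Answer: -2351034855/54058834384 ≈ -0.043490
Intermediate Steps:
E = 21411
1/(59052/219610 + n/E) = 1/(59052/219610 - 498074/21411) = 1/(59052*(1/219610) - 498074*1/21411) = 1/(29526/109805 - 498074/21411) = 1/(-54058834384/2351034855) = -2351034855/54058834384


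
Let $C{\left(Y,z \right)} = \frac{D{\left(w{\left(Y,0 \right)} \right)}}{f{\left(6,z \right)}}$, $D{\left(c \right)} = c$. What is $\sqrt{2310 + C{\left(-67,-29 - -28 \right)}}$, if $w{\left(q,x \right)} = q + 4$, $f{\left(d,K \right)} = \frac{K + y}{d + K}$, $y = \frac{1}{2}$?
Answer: $14 \sqrt{15} \approx 54.222$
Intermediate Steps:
$y = \frac{1}{2} \approx 0.5$
$f{\left(d,K \right)} = \frac{\frac{1}{2} + K}{K + d}$ ($f{\left(d,K \right)} = \frac{K + \frac{1}{2}}{d + K} = \frac{\frac{1}{2} + K}{K + d}$)
$w{\left(q,x \right)} = 4 + q$
$C{\left(Y,z \right)} = \frac{\left(4 + Y\right) \left(6 + z\right)}{\frac{1}{2} + z}$ ($C{\left(Y,z \right)} = \frac{4 + Y}{\frac{1}{z + 6} \left(\frac{1}{2} + z\right)} = \frac{4 + Y}{\frac{1}{6 + z} \left(\frac{1}{2} + z\right)} = \left(4 + Y\right) \frac{6 + z}{\frac{1}{2} + z} = \frac{\left(4 + Y\right) \left(6 + z\right)}{\frac{1}{2} + z}$)
$\sqrt{2310 + C{\left(-67,-29 - -28 \right)}} = \sqrt{2310 + \frac{2 \left(4 - 67\right) \left(6 - 1\right)}{1 + 2 \left(-29 - -28\right)}} = \sqrt{2310 + 2 \frac{1}{1 + 2 \left(-29 + 28\right)} \left(-63\right) \left(6 + \left(-29 + 28\right)\right)} = \sqrt{2310 + 2 \frac{1}{1 + 2 \left(-1\right)} \left(-63\right) \left(6 - 1\right)} = \sqrt{2310 + 2 \frac{1}{1 - 2} \left(-63\right) 5} = \sqrt{2310 + 2 \frac{1}{-1} \left(-63\right) 5} = \sqrt{2310 + 2 \left(-1\right) \left(-63\right) 5} = \sqrt{2310 + 630} = \sqrt{2940} = 14 \sqrt{15}$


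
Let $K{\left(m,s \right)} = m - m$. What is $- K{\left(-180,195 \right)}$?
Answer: $0$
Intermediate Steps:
$K{\left(m,s \right)} = 0$
$- K{\left(-180,195 \right)} = \left(-1\right) 0 = 0$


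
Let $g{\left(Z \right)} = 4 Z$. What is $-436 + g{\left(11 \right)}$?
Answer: $-392$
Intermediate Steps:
$-436 + g{\left(11 \right)} = -436 + 4 \cdot 11 = -436 + 44 = -392$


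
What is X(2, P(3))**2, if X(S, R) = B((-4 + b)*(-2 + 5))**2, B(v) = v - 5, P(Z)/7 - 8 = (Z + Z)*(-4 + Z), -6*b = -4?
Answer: 50625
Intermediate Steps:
b = 2/3 (b = -1/6*(-4) = 2/3 ≈ 0.66667)
P(Z) = 56 + 14*Z*(-4 + Z) (P(Z) = 56 + 7*((Z + Z)*(-4 + Z)) = 56 + 7*((2*Z)*(-4 + Z)) = 56 + 7*(2*Z*(-4 + Z)) = 56 + 14*Z*(-4 + Z))
B(v) = -5 + v
X(S, R) = 225 (X(S, R) = (-5 + (-4 + 2/3)*(-2 + 5))**2 = (-5 - 10/3*3)**2 = (-5 - 10)**2 = (-15)**2 = 225)
X(2, P(3))**2 = 225**2 = 50625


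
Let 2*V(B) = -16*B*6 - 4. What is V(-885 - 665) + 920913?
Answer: 995311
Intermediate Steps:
V(B) = -2 - 48*B (V(B) = (-16*B*6 - 4)/2 = (-96*B - 4)/2 = (-4 - 96*B)/2 = -2 - 48*B)
V(-885 - 665) + 920913 = (-2 - 48*(-885 - 665)) + 920913 = (-2 - 48*(-1550)) + 920913 = (-2 + 74400) + 920913 = 74398 + 920913 = 995311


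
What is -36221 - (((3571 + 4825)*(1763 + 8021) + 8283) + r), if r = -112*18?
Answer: -82188952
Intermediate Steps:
r = -2016
-36221 - (((3571 + 4825)*(1763 + 8021) + 8283) + r) = -36221 - (((3571 + 4825)*(1763 + 8021) + 8283) - 2016) = -36221 - ((8396*9784 + 8283) - 2016) = -36221 - ((82146464 + 8283) - 2016) = -36221 - (82154747 - 2016) = -36221 - 1*82152731 = -36221 - 82152731 = -82188952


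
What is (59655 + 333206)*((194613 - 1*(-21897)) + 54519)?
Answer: 106476723969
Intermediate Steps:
(59655 + 333206)*((194613 - 1*(-21897)) + 54519) = 392861*((194613 + 21897) + 54519) = 392861*(216510 + 54519) = 392861*271029 = 106476723969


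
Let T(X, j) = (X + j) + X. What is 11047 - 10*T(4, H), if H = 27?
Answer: 10697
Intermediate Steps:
T(X, j) = j + 2*X
11047 - 10*T(4, H) = 11047 - 10*(27 + 2*4) = 11047 - 10*(27 + 8) = 11047 - 10*35 = 11047 - 1*350 = 11047 - 350 = 10697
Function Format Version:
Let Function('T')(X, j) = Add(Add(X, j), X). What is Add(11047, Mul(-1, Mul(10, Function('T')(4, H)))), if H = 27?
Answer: 10697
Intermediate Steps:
Function('T')(X, j) = Add(j, Mul(2, X))
Add(11047, Mul(-1, Mul(10, Function('T')(4, H)))) = Add(11047, Mul(-1, Mul(10, Add(27, Mul(2, 4))))) = Add(11047, Mul(-1, Mul(10, Add(27, 8)))) = Add(11047, Mul(-1, Mul(10, 35))) = Add(11047, Mul(-1, 350)) = Add(11047, -350) = 10697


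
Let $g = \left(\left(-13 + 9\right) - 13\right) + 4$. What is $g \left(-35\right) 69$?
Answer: $31395$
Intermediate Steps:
$g = -13$ ($g = \left(-4 - 13\right) + 4 = -17 + 4 = -13$)
$g \left(-35\right) 69 = \left(-13\right) \left(-35\right) 69 = 455 \cdot 69 = 31395$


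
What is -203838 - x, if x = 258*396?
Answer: -306006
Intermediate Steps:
x = 102168
-203838 - x = -203838 - 1*102168 = -203838 - 102168 = -306006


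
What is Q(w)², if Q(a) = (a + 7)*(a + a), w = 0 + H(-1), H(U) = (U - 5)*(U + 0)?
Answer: 24336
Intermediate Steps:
H(U) = U*(-5 + U) (H(U) = (-5 + U)*U = U*(-5 + U))
w = 6 (w = 0 - (-5 - 1) = 0 - 1*(-6) = 0 + 6 = 6)
Q(a) = 2*a*(7 + a) (Q(a) = (7 + a)*(2*a) = 2*a*(7 + a))
Q(w)² = (2*6*(7 + 6))² = (2*6*13)² = 156² = 24336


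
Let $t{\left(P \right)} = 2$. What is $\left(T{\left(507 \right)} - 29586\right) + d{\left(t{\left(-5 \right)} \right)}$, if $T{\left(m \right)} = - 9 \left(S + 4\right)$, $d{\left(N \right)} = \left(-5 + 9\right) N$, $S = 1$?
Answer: $-29623$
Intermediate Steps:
$d{\left(N \right)} = 4 N$
$T{\left(m \right)} = -45$ ($T{\left(m \right)} = - 9 \left(1 + 4\right) = \left(-9\right) 5 = -45$)
$\left(T{\left(507 \right)} - 29586\right) + d{\left(t{\left(-5 \right)} \right)} = \left(-45 - 29586\right) + 4 \cdot 2 = -29631 + 8 = -29623$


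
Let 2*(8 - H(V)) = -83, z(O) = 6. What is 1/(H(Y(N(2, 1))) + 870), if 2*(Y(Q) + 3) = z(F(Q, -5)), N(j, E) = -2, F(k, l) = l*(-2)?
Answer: 2/1839 ≈ 0.0010875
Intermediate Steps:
F(k, l) = -2*l
Y(Q) = 0 (Y(Q) = -3 + (½)*6 = -3 + 3 = 0)
H(V) = 99/2 (H(V) = 8 - ½*(-83) = 8 + 83/2 = 99/2)
1/(H(Y(N(2, 1))) + 870) = 1/(99/2 + 870) = 1/(1839/2) = 2/1839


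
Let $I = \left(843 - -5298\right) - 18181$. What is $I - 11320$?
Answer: $-23360$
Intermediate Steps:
$I = -12040$ ($I = \left(843 + 5298\right) - 18181 = 6141 - 18181 = -12040$)
$I - 11320 = -12040 - 11320 = -23360$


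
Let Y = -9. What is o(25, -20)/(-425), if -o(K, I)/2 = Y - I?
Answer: 22/425 ≈ 0.051765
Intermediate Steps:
o(K, I) = 18 + 2*I (o(K, I) = -2*(-9 - I) = 18 + 2*I)
o(25, -20)/(-425) = (18 + 2*(-20))/(-425) = (18 - 40)*(-1/425) = -22*(-1/425) = 22/425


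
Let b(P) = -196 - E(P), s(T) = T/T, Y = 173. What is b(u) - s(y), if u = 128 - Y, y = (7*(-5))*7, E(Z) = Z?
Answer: -152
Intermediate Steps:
y = -245 (y = -35*7 = -245)
s(T) = 1
u = -45 (u = 128 - 1*173 = 128 - 173 = -45)
b(P) = -196 - P
b(u) - s(y) = (-196 - 1*(-45)) - 1*1 = (-196 + 45) - 1 = -151 - 1 = -152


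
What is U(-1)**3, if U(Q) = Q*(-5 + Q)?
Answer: 216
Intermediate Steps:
U(-1)**3 = (-(-5 - 1))**3 = (-1*(-6))**3 = 6**3 = 216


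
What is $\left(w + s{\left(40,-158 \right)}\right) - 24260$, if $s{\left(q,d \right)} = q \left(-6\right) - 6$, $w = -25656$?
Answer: $-50162$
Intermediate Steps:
$s{\left(q,d \right)} = -6 - 6 q$ ($s{\left(q,d \right)} = - 6 q - 6 = -6 - 6 q$)
$\left(w + s{\left(40,-158 \right)}\right) - 24260 = \left(-25656 - 246\right) - 24260 = -25902 - 24260 = -50162$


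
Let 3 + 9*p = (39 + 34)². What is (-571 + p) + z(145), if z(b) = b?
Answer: 1492/9 ≈ 165.78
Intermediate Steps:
p = 5326/9 (p = -⅓ + (39 + 34)²/9 = -⅓ + (⅑)*73² = -⅓ + (⅑)*5329 = -⅓ + 5329/9 = 5326/9 ≈ 591.78)
(-571 + p) + z(145) = (-571 + 5326/9) + 145 = 187/9 + 145 = 1492/9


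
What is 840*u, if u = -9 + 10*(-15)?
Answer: -133560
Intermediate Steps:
u = -159 (u = -9 - 150 = -159)
840*u = 840*(-159) = -133560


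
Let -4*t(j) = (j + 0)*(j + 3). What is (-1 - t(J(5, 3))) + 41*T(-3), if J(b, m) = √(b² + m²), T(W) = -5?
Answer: -395/2 + 3*√34/4 ≈ -193.13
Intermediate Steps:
t(j) = -j*(3 + j)/4 (t(j) = -(j + 0)*(j + 3)/4 = -j*(3 + j)/4)
(-1 - t(J(5, 3))) + 41*T(-3) = (-1 - (-1)*√(5² + 3²)*(3 + √(5² + 3²))/4) + 41*(-5) = (-1 - (-1)*√(25 + 9)*(3 + √(25 + 9))/4) - 205 = (-1 - (-1)*√34*(3 + √34)/4) - 205 = (-1 + √34*(3 + √34)/4) - 205 = -206 + √34*(3 + √34)/4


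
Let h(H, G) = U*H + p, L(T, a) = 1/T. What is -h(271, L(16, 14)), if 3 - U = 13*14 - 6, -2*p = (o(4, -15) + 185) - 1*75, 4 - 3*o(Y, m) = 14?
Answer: 140809/3 ≈ 46936.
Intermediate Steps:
o(Y, m) = -10/3 (o(Y, m) = 4/3 - ⅓*14 = 4/3 - 14/3 = -10/3)
p = -160/3 (p = -((-10/3 + 185) - 1*75)/2 = -(545/3 - 75)/2 = -½*320/3 = -160/3 ≈ -53.333)
U = -173 (U = 3 - (13*14 - 6) = 3 - (182 - 6) = 3 - 1*176 = 3 - 176 = -173)
h(H, G) = -160/3 - 173*H (h(H, G) = -173*H - 160/3 = -160/3 - 173*H)
-h(271, L(16, 14)) = -(-160/3 - 173*271) = -(-160/3 - 46883) = -1*(-140809/3) = 140809/3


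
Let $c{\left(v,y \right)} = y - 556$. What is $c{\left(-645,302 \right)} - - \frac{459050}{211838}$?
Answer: $- \frac{26673901}{105919} \approx -251.83$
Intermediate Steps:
$c{\left(v,y \right)} = -556 + y$
$c{\left(-645,302 \right)} - - \frac{459050}{211838} = \left(-556 + 302\right) - - \frac{459050}{211838} = -254 - \left(-459050\right) \frac{1}{211838} = -254 - - \frac{229525}{105919} = -254 + \frac{229525}{105919} = - \frac{26673901}{105919}$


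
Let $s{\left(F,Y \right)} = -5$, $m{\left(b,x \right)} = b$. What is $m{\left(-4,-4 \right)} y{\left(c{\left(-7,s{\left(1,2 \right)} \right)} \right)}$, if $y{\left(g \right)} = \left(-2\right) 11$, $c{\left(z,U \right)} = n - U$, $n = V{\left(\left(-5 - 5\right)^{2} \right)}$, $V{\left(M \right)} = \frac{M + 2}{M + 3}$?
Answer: $88$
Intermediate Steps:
$V{\left(M \right)} = \frac{2 + M}{3 + M}$
$n = \frac{102}{103}$ ($n = \frac{2 + \left(-5 - 5\right)^{2}}{3 + \left(-5 - 5\right)^{2}} = \frac{2 + \left(-10\right)^{2}}{3 + \left(-10\right)^{2}} = \frac{2 + 100}{3 + 100} = \frac{1}{103} \cdot 102 = \frac{102}{103} \approx 0.99029$)
$c{\left(z,U \right)} = \frac{102}{103} - U$
$y{\left(g \right)} = -22$
$m{\left(-4,-4 \right)} y{\left(c{\left(-7,s{\left(1,2 \right)} \right)} \right)} = \left(-4\right) \left(-22\right) = 88$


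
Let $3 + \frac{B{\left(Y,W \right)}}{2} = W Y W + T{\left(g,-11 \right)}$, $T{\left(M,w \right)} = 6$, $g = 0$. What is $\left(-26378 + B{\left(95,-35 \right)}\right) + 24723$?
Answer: $231101$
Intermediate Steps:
$B{\left(Y,W \right)} = 6 + 2 Y W^{2}$ ($B{\left(Y,W \right)} = -6 + 2 \left(W Y W + 6\right) = -6 + 2 \left(Y W^{2} + 6\right) = -6 + 2 \left(6 + Y W^{2}\right) = -6 + \left(12 + 2 Y W^{2}\right) = 6 + 2 Y W^{2}$)
$\left(-26378 + B{\left(95,-35 \right)}\right) + 24723 = \left(-26378 + \left(6 + 2 \cdot 95 \left(-35\right)^{2}\right)\right) + 24723 = \left(-26378 + \left(6 + 2 \cdot 95 \cdot 1225\right)\right) + 24723 = \left(-26378 + \left(6 + 232750\right)\right) + 24723 = \left(-26378 + 232756\right) + 24723 = 206378 + 24723 = 231101$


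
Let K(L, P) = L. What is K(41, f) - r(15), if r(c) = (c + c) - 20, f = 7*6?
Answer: 31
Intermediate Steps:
f = 42
r(c) = -20 + 2*c (r(c) = 2*c - 20 = -20 + 2*c)
K(41, f) - r(15) = 41 - (-20 + 2*15) = 41 - (-20 + 30) = 41 - 1*10 = 41 - 10 = 31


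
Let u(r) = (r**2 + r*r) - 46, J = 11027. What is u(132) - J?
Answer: 23775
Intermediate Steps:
u(r) = -46 + 2*r**2 (u(r) = (r**2 + r**2) - 46 = 2*r**2 - 46 = -46 + 2*r**2)
u(132) - J = (-46 + 2*132**2) - 1*11027 = (-46 + 2*17424) - 11027 = (-46 + 34848) - 11027 = 34802 - 11027 = 23775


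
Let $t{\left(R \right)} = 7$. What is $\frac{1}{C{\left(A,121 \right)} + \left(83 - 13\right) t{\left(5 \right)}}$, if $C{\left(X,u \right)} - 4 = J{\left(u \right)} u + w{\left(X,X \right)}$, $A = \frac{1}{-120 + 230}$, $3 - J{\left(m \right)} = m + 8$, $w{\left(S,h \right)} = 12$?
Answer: $- \frac{1}{14740} \approx -6.7843 \cdot 10^{-5}$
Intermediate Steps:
$J{\left(m \right)} = -5 - m$ ($J{\left(m \right)} = 3 - \left(m + 8\right) = 3 - \left(8 + m\right) = -5 - m$)
$A = \frac{1}{110} \approx 0.0090909$
$C{\left(X,u \right)} = 16 + u \left(-5 - u\right)$ ($C{\left(X,u \right)} = 4 + \left(\left(-5 - u\right) u + 12\right) = 4 + \left(u \left(-5 - u\right) + 12\right) = 4 + \left(12 + u \left(-5 - u\right)\right) = 16 + u \left(-5 - u\right)$)
$\frac{1}{C{\left(A,121 \right)} + \left(83 - 13\right) t{\left(5 \right)}} = \frac{1}{\left(16 - 121 \left(5 + 121\right)\right) + \left(83 - 13\right) 7} = \frac{1}{\left(16 - 121 \cdot 126\right) + 70 \cdot 7} = \frac{1}{\left(16 - 15246\right) + 490} = \frac{1}{-15230 + 490} = \frac{1}{-14740} = - \frac{1}{14740}$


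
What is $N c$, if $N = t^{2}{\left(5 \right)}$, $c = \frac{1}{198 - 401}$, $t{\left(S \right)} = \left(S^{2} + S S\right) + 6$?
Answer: $- \frac{448}{29} \approx -15.448$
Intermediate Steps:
$t{\left(S \right)} = 6 + 2 S^{2}$ ($t{\left(S \right)} = \left(S^{2} + S^{2}\right) + 6 = 2 S^{2} + 6 = 6 + 2 S^{2}$)
$c = - \frac{1}{203}$ ($c = \frac{1}{-203} = - \frac{1}{203} \approx -0.0049261$)
$N = 3136$ ($N = \left(6 + 2 \cdot 5^{2}\right)^{2} = \left(6 + 2 \cdot 25\right)^{2} = \left(6 + 50\right)^{2} = 56^{2} = 3136$)
$N c = 3136 \left(- \frac{1}{203}\right) = - \frac{448}{29}$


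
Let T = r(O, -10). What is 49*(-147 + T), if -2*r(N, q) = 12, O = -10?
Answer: -7497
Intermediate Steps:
r(N, q) = -6 (r(N, q) = -½*12 = -6)
T = -6
49*(-147 + T) = 49*(-147 - 6) = 49*(-153) = -7497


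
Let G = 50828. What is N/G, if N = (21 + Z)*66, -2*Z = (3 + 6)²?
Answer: -1287/50828 ≈ -0.025321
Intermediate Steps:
Z = -81/2 (Z = -(3 + 6)²/2 = -½*9² = -½*81 = -81/2 ≈ -40.500)
N = -1287 (N = (21 - 81/2)*66 = -39/2*66 = -1287)
N/G = -1287/50828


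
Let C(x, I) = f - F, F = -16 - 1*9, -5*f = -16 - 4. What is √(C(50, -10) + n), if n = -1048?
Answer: I*√1019 ≈ 31.922*I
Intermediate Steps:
f = 4 (f = -(-16 - 4)/5 = -⅕*(-20) = 4)
F = -25 (F = -16 - 9 = -25)
C(x, I) = 29 (C(x, I) = 4 - 1*(-25) = 4 + 25 = 29)
√(C(50, -10) + n) = √(29 - 1048) = √(-1019) = I*√1019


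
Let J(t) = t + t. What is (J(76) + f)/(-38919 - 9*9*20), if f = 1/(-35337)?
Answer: -5371223/1432526643 ≈ -0.0037495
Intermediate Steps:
f = -1/35337 ≈ -2.8299e-5
J(t) = 2*t
(J(76) + f)/(-38919 - 9*9*20) = (2*76 - 1/35337)/(-38919 - 9*9*20) = (152 - 1/35337)/(-38919 - 81*20) = 5371223/(35337*(-38919 - 1620)) = (5371223/35337)/(-40539) = (5371223/35337)*(-1/40539) = -5371223/1432526643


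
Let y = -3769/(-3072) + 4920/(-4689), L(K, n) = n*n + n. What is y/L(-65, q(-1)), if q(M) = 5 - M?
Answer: 94763/22407168 ≈ 0.0042291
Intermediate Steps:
L(K, n) = n + n² (L(K, n) = n² + n = n + n²)
y = 94763/533504 (y = -3769*(-1/3072) + 4920*(-1/4689) = 3769/3072 - 1640/1563 = 94763/533504 ≈ 0.17762)
y/L(-65, q(-1)) = 94763/(533504*(((5 - 1*(-1))*(1 + (5 - 1*(-1)))))) = 94763/(533504*(((5 + 1)*(1 + (5 + 1))))) = 94763/(533504*((6*(1 + 6)))) = 94763/(533504*((6*7))) = (94763/533504)/42 = (94763/533504)*(1/42) = 94763/22407168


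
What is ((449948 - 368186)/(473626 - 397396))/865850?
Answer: 13627/11000624250 ≈ 1.2387e-6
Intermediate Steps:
((449948 - 368186)/(473626 - 397396))/865850 = (81762/76230)*(1/865850) = (81762*(1/76230))*(1/865850) = (13627/12705)*(1/865850) = 13627/11000624250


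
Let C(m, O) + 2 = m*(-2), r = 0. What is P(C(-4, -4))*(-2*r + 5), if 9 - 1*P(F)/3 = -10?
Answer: 285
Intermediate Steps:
C(m, O) = -2 - 2*m (C(m, O) = -2 + m*(-2) = -2 - 2*m)
P(F) = 57 (P(F) = 27 - 3*(-10) = 27 + 30 = 57)
P(C(-4, -4))*(-2*r + 5) = 57*(-2*0 + 5) = 57*(0 + 5) = 57*5 = 285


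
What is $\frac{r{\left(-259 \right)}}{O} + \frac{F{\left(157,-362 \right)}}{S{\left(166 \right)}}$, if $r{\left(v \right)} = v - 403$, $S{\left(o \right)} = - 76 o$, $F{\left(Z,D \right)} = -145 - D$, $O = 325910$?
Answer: $- \frac{39537131}{2055840280} \approx -0.019232$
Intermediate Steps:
$r{\left(v \right)} = -403 + v$
$\frac{r{\left(-259 \right)}}{O} + \frac{F{\left(157,-362 \right)}}{S{\left(166 \right)}} = \frac{-403 - 259}{325910} + \frac{-145 - -362}{\left(-76\right) 166} = \left(-662\right) \frac{1}{325910} + \frac{-145 + 362}{-12616} = - \frac{331}{162955} + 217 \left(- \frac{1}{12616}\right) = - \frac{331}{162955} - \frac{217}{12616} = - \frac{39537131}{2055840280}$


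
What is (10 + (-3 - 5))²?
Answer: 4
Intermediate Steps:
(10 + (-3 - 5))² = (10 - 8)² = 2² = 4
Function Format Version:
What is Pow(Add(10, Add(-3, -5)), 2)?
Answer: 4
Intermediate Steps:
Pow(Add(10, Add(-3, -5)), 2) = Pow(Add(10, -8), 2) = Pow(2, 2) = 4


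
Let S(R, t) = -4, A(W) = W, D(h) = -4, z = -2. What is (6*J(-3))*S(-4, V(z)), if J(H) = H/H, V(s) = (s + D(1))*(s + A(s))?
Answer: -24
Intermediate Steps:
V(s) = 2*s*(-4 + s) (V(s) = (s - 4)*(s + s) = (-4 + s)*(2*s) = 2*s*(-4 + s))
J(H) = 1
(6*J(-3))*S(-4, V(z)) = (6*1)*(-4) = 6*(-4) = -24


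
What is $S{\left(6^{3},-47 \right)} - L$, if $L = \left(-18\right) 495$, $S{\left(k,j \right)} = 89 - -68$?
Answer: $9067$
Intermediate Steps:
$S{\left(k,j \right)} = 157$ ($S{\left(k,j \right)} = 89 + 68 = 157$)
$L = -8910$
$S{\left(6^{3},-47 \right)} - L = 157 - -8910 = 157 + 8910 = 9067$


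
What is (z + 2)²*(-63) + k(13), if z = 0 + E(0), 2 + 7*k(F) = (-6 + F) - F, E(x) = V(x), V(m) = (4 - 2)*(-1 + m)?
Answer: -8/7 ≈ -1.1429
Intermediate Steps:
V(m) = -2 + 2*m (V(m) = 2*(-1 + m) = -2 + 2*m)
E(x) = -2 + 2*x
k(F) = -8/7 (k(F) = -2/7 + ((-6 + F) - F)/7 = -2/7 + (⅐)*(-6) = -2/7 - 6/7 = -8/7)
z = -2 (z = 0 + (-2 + 2*0) = 0 + (-2 + 0) = 0 - 2 = -2)
(z + 2)²*(-63) + k(13) = (-2 + 2)²*(-63) - 8/7 = 0²*(-63) - 8/7 = 0*(-63) - 8/7 = 0 - 8/7 = -8/7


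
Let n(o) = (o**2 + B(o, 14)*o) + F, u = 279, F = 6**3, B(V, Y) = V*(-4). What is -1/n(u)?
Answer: 1/233307 ≈ 4.2862e-6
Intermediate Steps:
B(V, Y) = -4*V
F = 216
n(o) = 216 - 3*o**2 (n(o) = (o**2 + (-4*o)*o) + 216 = (o**2 - 4*o**2) + 216 = -3*o**2 + 216 = 216 - 3*o**2)
-1/n(u) = -1/(216 - 3*279**2) = -1/(216 - 3*77841) = -1/(216 - 233523) = -1/(-233307) = -1*(-1/233307) = 1/233307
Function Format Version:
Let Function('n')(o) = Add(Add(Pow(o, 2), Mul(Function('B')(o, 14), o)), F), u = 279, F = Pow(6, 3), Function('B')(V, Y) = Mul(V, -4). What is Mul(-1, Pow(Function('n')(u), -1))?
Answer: Rational(1, 233307) ≈ 4.2862e-6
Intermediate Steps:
Function('B')(V, Y) = Mul(-4, V)
F = 216
Function('n')(o) = Add(216, Mul(-3, Pow(o, 2))) (Function('n')(o) = Add(Add(Pow(o, 2), Mul(Mul(-4, o), o)), 216) = Add(Add(Pow(o, 2), Mul(-4, Pow(o, 2))), 216) = Add(Mul(-3, Pow(o, 2)), 216) = Add(216, Mul(-3, Pow(o, 2))))
Mul(-1, Pow(Function('n')(u), -1)) = Mul(-1, Pow(Add(216, Mul(-3, Pow(279, 2))), -1)) = Mul(-1, Pow(Add(216, Mul(-3, 77841)), -1)) = Mul(-1, Pow(Add(216, -233523), -1)) = Mul(-1, Pow(-233307, -1)) = Mul(-1, Rational(-1, 233307)) = Rational(1, 233307)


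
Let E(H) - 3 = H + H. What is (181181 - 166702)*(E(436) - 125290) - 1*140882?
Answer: -1801545667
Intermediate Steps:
E(H) = 3 + 2*H (E(H) = 3 + (H + H) = 3 + 2*H)
(181181 - 166702)*(E(436) - 125290) - 1*140882 = (181181 - 166702)*((3 + 2*436) - 125290) - 1*140882 = 14479*((3 + 872) - 125290) - 140882 = 14479*(875 - 125290) - 140882 = 14479*(-124415) - 140882 = -1801404785 - 140882 = -1801545667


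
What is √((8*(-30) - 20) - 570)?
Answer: I*√830 ≈ 28.81*I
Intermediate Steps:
√((8*(-30) - 20) - 570) = √((-240 - 20) - 570) = √(-260 - 570) = √(-830) = I*√830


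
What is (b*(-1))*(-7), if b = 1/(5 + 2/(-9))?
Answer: 63/43 ≈ 1.4651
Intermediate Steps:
b = 9/43 (b = 1/(5 + 2*(-1/9)) = 1/(5 - 2/9) = 1/(43/9) = 9/43 ≈ 0.20930)
(b*(-1))*(-7) = ((9/43)*(-1))*(-7) = -9/43*(-7) = 63/43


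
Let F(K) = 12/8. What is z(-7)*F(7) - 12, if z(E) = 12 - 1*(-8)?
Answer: 18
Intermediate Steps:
F(K) = 3/2 (F(K) = 12*(⅛) = 3/2)
z(E) = 20 (z(E) = 12 + 8 = 20)
z(-7)*F(7) - 12 = 20*(3/2) - 12 = 30 - 12 = 18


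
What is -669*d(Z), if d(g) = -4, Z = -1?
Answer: 2676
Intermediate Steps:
-669*d(Z) = -669*(-4) = 2676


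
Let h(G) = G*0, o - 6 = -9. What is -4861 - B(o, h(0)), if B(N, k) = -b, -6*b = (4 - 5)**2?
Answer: -29167/6 ≈ -4861.2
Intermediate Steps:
o = -3 (o = 6 - 9 = -3)
h(G) = 0
b = -1/6 (b = -(4 - 5)**2/6 = -1/6*(-1)**2 = -1/6*1 = -1/6 ≈ -0.16667)
B(N, k) = 1/6 (B(N, k) = -1*(-1/6) = 1/6)
-4861 - B(o, h(0)) = -4861 - 1*1/6 = -4861 - 1/6 = -29167/6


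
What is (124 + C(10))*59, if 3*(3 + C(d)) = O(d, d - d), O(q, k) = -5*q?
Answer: 18467/3 ≈ 6155.7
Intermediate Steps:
C(d) = -3 - 5*d/3 (C(d) = -3 + (-5*d)/3 = -3 - 5*d/3)
(124 + C(10))*59 = (124 + (-3 - 5/3*10))*59 = (124 + (-3 - 50/3))*59 = (124 - 59/3)*59 = (313/3)*59 = 18467/3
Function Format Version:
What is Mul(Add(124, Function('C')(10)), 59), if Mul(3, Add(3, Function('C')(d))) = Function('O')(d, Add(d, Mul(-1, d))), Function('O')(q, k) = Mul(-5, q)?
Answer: Rational(18467, 3) ≈ 6155.7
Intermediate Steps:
Function('C')(d) = Add(-3, Mul(Rational(-5, 3), d)) (Function('C')(d) = Add(-3, Mul(Rational(1, 3), Mul(-5, d))) = Add(-3, Mul(Rational(-5, 3), d)))
Mul(Add(124, Function('C')(10)), 59) = Mul(Add(124, Add(-3, Mul(Rational(-5, 3), 10))), 59) = Mul(Add(124, Add(-3, Rational(-50, 3))), 59) = Mul(Add(124, Rational(-59, 3)), 59) = Mul(Rational(313, 3), 59) = Rational(18467, 3)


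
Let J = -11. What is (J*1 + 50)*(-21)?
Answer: -819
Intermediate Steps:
(J*1 + 50)*(-21) = (-11*1 + 50)*(-21) = (-11 + 50)*(-21) = 39*(-21) = -819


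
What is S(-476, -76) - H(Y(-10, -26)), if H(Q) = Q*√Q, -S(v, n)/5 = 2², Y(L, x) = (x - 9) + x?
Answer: -20 + 61*I*√61 ≈ -20.0 + 476.43*I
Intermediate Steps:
Y(L, x) = -9 + 2*x (Y(L, x) = (-9 + x) + x = -9 + 2*x)
S(v, n) = -20 (S(v, n) = -5*2² = -5*4 = -20)
H(Q) = Q^(3/2)
S(-476, -76) - H(Y(-10, -26)) = -20 - (-9 + 2*(-26))^(3/2) = -20 - (-9 - 52)^(3/2) = -20 - (-61)^(3/2) = -20 - (-61)*I*√61 = -20 + 61*I*√61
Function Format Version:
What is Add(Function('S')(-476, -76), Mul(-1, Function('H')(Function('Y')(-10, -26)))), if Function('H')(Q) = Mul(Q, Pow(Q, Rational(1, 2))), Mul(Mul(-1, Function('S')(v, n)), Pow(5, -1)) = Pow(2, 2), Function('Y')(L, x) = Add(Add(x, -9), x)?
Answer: Add(-20, Mul(61, I, Pow(61, Rational(1, 2)))) ≈ Add(-20.000, Mul(476.43, I))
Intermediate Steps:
Function('Y')(L, x) = Add(-9, Mul(2, x)) (Function('Y')(L, x) = Add(Add(-9, x), x) = Add(-9, Mul(2, x)))
Function('S')(v, n) = -20 (Function('S')(v, n) = Mul(-5, Pow(2, 2)) = Mul(-5, 4) = -20)
Function('H')(Q) = Pow(Q, Rational(3, 2))
Add(Function('S')(-476, -76), Mul(-1, Function('H')(Function('Y')(-10, -26)))) = Add(-20, Mul(-1, Pow(Add(-9, Mul(2, -26)), Rational(3, 2)))) = Add(-20, Mul(-1, Pow(Add(-9, -52), Rational(3, 2)))) = Add(-20, Mul(-1, Pow(-61, Rational(3, 2)))) = Add(-20, Mul(-1, Mul(-61, I, Pow(61, Rational(1, 2))))) = Add(-20, Mul(61, I, Pow(61, Rational(1, 2))))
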